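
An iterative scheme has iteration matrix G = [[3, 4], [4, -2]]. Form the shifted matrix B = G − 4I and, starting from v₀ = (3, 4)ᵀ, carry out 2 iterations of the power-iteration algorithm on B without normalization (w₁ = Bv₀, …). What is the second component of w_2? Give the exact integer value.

124

B = G − 4I has rows (-1, 4); (4, -6)
w1 = Bv₀ = ((-1)·3 + 4·4; 4·3 + (-6)·4) = (13, -12)
w2 = Bw1 = ((-1)·13 + 4·(-12); 4·13 + (-6)·(-12)) = (-61, 124)
Requested component of w2: 124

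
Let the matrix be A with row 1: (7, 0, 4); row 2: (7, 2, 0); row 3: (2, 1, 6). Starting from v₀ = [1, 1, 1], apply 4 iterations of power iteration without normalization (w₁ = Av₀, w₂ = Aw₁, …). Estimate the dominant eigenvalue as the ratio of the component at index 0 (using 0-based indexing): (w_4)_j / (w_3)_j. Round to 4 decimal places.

w1 = Av₀ = (11, 9, 9)
w2 = Aw1 = (113, 95, 85)
w3 = Aw2 = (1131, 981, 831)
w4 = Aw3 = (11241, 9879, 8229)
Ratio at component: 11241 / 1131 = 9.9390

λ ≈ 9.9390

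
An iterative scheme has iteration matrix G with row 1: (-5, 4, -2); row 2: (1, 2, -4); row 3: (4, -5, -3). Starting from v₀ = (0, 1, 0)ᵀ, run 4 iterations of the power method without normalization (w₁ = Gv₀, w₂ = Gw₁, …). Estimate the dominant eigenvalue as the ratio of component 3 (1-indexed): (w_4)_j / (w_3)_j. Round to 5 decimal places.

w1 = Gv₀ = (4, 2, -5)
w2 = Gw1 = (-2, 28, 21)
w3 = Gw2 = (80, -30, -211)
w4 = Gw3 = (-98, 864, 1103)
Ratio at component: 1103 / -211 = -5.22749

λ ≈ -5.22749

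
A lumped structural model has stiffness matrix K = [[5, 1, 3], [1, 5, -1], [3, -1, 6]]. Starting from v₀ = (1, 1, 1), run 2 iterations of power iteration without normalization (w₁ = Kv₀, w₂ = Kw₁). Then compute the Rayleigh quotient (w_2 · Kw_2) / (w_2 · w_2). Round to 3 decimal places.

w1 = Kv₀ = (5·1 + 1·1 + 3·1; 1·1 + 5·1 + (-1)·1; 3·1 + (-1)·1 + 6·1) = (9, 5, 8)
w2 = Kw1 = (5·9 + 1·5 + 3·8; 1·9 + 5·5 + (-1)·8; 3·9 + (-1)·5 + 6·8) = (74, 26, 70)
Kw2 = (606, 134, 616)
w2·Kw2 = 74·606 + 26·134 + 70·616 = 91448; w2·w2 = 74·74 + 26·26 + 70·70 = 11052
λ ≈ 91448/11052 = 8.274

8.274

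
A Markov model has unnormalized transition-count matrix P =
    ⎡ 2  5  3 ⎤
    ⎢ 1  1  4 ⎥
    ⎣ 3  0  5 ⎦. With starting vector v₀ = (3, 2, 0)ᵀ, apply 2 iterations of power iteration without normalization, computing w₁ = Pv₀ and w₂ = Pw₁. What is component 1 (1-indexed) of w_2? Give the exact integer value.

84

w1 = Pv₀ = (16, 5, 9)
w2 = Pw1 = (84, 57, 93)
The requested component of w2 is 84.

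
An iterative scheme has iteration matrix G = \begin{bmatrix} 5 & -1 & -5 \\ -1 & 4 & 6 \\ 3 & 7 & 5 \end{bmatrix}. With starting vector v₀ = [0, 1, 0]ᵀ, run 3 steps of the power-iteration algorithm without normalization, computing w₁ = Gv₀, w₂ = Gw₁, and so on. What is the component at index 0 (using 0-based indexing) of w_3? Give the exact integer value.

-579

w1 = Gv₀ = (-1, 4, 7)
w2 = Gw1 = (-44, 59, 60)
w3 = Gw2 = (-579, 640, 581)
The requested component of w3 is -579.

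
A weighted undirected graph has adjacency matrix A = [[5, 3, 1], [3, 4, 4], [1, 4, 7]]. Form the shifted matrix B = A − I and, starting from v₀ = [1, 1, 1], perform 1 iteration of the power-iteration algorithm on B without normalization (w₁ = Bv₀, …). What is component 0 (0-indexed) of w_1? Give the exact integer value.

B = A − I has rows (4, 3, 1); (3, 3, 4); (1, 4, 6)
w1 = Bv₀ = (8, 10, 11)
Requested component of w1: 8

8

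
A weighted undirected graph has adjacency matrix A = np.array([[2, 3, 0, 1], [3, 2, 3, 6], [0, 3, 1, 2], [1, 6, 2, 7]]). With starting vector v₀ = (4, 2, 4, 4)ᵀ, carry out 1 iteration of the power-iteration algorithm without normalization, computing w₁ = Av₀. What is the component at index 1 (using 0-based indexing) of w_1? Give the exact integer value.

52

w1 = Av₀ = (18, 52, 18, 52)
The requested component of w1 is 52.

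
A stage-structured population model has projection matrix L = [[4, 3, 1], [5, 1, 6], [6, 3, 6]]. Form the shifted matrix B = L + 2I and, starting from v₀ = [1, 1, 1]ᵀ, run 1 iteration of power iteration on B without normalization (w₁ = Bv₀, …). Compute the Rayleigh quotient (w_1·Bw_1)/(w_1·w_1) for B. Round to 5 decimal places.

B = L + 2I has rows (6, 3, 1); (5, 3, 6); (6, 3, 8)
w1 = Bv₀ = (10, 14, 17)
Bw1 = (119, 194, 238)
w1·Bw1 = 7952; w1·w1 = 585; μ ≈ 7952/585 = 13.59316

13.59316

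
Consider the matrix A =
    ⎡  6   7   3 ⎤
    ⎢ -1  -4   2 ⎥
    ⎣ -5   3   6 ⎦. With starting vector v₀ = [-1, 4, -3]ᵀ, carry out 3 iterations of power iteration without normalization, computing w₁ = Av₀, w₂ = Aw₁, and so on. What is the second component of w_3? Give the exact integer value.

w1 = Av₀ = (6·(-1) + 7·4 + 3·(-3); (-1)·(-1) + (-4)·4 + 2·(-3); (-5)·(-1) + 3·4 + 6·(-3)) = (13, -21, -1)
w2 = Aw1 = (6·13 + 7·(-21) + 3·(-1); (-1)·13 + (-4)·(-21) + 2·(-1); (-5)·13 + 3·(-21) + 6·(-1)) = (-72, 69, -134)
w3 = Aw2 = (-351, -472, -237)
The requested component of w3 is -472.

-472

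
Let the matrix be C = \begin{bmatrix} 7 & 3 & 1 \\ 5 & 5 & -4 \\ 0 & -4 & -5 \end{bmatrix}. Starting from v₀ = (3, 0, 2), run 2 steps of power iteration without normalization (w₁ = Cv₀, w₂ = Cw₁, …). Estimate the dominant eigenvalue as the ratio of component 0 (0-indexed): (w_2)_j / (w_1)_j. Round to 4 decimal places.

7.4783

w1 = Cv₀ = (23, 7, -10)
w2 = Cw1 = (172, 190, 22)
Ratio at component: 172 / 23 = 7.4783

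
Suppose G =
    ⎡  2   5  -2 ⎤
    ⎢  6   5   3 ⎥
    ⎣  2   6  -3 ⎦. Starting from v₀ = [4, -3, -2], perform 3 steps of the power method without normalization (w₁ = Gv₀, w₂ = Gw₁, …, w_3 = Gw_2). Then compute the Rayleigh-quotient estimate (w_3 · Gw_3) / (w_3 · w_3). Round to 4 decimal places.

w1 = Gv₀ = (-3, 3, -4)
w2 = Gw1 = (17, -15, 24)
w3 = Gw2 = (-89, 99, -128)
Gw3 = (573, -423, 800)
w3·Gw3 = (-89)·573 + 99·(-423) + (-128)·800 = -195274; w3·w3 = (-89)·(-89) + 99·99 + (-128)·(-128) = 34106
λ ≈ -195274/34106 = -5.7255

-5.7255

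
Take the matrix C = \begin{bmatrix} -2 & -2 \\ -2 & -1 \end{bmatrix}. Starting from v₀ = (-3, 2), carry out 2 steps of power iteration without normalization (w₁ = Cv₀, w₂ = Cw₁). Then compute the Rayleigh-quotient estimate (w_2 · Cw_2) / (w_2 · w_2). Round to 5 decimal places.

λ ≈ -3.53846

w1 = Cv₀ = ((-2)·(-3) + (-2)·2; (-2)·(-3) + (-1)·2) = (2, 4)
w2 = Cw1 = ((-2)·2 + (-2)·4; (-2)·2 + (-1)·4) = (-12, -8)
Cw2 = (40, 32)
w2·Cw2 = (-12)·40 + (-8)·32 = -736; w2·w2 = (-12)·(-12) + (-8)·(-8) = 208
λ ≈ -736/208 = -3.53846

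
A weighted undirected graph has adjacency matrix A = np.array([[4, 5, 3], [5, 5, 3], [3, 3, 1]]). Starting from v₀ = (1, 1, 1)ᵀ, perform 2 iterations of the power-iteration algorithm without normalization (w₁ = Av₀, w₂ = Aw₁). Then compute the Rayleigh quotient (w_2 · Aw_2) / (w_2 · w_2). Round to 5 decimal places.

11.27333

w1 = Av₀ = (4·1 + 5·1 + 3·1; 5·1 + 5·1 + 3·1; 3·1 + 3·1 + 1·1) = (12, 13, 7)
w2 = Aw1 = (4·12 + 5·13 + 3·7; 5·12 + 5·13 + 3·7; 3·12 + 3·13 + 1·7) = (134, 146, 82)
Aw2 = (1512, 1646, 922)
w2·Aw2 = 134·1512 + 146·1646 + 82·922 = 518528; w2·w2 = 134·134 + 146·146 + 82·82 = 45996
λ ≈ 518528/45996 = 11.27333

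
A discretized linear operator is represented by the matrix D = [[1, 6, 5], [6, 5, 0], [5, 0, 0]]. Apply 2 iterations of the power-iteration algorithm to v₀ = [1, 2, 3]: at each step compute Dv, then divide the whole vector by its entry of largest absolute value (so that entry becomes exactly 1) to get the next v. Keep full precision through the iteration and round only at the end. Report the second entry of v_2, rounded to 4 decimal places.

1.0000

Dv0 = (28.00000, 16.00000, 5.00000); divide by 28.00000 → v1 = (1.00000, 0.57143, 0.17857)
Dv1 = (5.32143, 8.85714, 5.00000); divide by 8.85714 → v2 = (0.60081, 1.00000, 0.56452)
Requested entry of v2: 248/248 = 1.0000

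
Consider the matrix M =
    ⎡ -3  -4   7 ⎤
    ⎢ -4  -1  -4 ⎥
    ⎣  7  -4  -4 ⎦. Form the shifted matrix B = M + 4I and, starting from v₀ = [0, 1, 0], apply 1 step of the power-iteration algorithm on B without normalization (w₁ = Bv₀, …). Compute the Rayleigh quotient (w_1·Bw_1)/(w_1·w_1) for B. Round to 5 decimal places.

11.19512

B = M + 4I has rows (1, -4, 7); (-4, 3, -4); (7, -4, 0)
w1 = Bv₀ = (1·0 + (-4)·1 + 7·0; (-4)·0 + 3·1 + (-4)·0; 7·0 + (-4)·1 + 0·0) = (-4, 3, -4)
Bw1 = (-44, 41, -40)
w1·Bw1 = 459; w1·w1 = 41; μ ≈ 459/41 = 11.19512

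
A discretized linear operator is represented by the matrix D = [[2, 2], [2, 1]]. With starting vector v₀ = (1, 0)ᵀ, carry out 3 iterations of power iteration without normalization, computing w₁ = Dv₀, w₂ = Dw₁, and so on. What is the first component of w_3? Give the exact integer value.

w1 = Dv₀ = (2·1 + 2·0; 2·1 + 1·0) = (2, 2)
w2 = Dw1 = (2·2 + 2·2; 2·2 + 1·2) = (8, 6)
w3 = Dw2 = (28, 22)
The requested component of w3 is 28.

28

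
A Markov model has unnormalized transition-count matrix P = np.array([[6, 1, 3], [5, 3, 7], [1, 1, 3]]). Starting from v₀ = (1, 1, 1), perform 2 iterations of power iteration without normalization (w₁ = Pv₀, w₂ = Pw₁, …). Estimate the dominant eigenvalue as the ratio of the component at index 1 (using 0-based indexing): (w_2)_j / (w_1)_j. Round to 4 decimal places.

w1 = Pv₀ = (6·1 + 1·1 + 3·1; 5·1 + 3·1 + 7·1; 1·1 + 1·1 + 3·1) = (10, 15, 5)
w2 = Pw1 = (6·10 + 1·15 + 3·5; 5·10 + 3·15 + 7·5; 1·10 + 1·15 + 3·5) = (90, 130, 40)
Ratio at component: 130 / 15 = 8.6667

8.6667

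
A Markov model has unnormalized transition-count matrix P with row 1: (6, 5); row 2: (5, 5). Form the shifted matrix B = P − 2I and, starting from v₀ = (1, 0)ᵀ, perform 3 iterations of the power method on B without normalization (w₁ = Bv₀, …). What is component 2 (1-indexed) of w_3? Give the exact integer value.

B = P − 2I has rows (4, 5); (5, 3)
w1 = Bv₀ = (4, 5)
w2 = Bw1 = (41, 35)
w3 = Bw2 = (339, 310)
Requested component of w3: 310

310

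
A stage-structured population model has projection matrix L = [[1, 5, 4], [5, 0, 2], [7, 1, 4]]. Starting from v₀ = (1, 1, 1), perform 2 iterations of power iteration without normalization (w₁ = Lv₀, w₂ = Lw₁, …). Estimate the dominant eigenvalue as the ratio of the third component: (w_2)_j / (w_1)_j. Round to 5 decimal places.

λ ≈ 10.41667

w1 = Lv₀ = (10, 7, 12)
w2 = Lw1 = (93, 74, 125)
Ratio at component: 125 / 12 = 10.41667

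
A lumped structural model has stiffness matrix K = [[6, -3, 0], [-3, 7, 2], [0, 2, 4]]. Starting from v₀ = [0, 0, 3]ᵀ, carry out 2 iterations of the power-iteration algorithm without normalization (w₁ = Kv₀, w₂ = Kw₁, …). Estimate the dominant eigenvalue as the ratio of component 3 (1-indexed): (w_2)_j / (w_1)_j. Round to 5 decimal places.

5.00000

w1 = Kv₀ = (0, 6, 12)
w2 = Kw1 = (-18, 66, 60)
Ratio at component: 60 / 12 = 5.00000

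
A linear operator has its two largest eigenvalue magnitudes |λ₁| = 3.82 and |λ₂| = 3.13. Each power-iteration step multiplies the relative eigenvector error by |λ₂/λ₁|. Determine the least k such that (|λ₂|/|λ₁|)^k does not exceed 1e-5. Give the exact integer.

58

|λ₂/λ₁| = 3.13/3.82 = 0.81937
Need k ≥ ln(1e-5) / ln(0.81937) = -11.5129 / -0.1992 ≈ 57.791
Smallest integer k satisfying the bound: 58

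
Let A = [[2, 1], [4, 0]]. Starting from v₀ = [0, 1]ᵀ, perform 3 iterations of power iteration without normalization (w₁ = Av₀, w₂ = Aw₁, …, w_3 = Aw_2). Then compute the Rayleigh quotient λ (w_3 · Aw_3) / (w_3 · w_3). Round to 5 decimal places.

3.50000

w1 = Av₀ = (2·0 + 1·1; 4·0 + 0·1) = (1, 0)
w2 = Aw1 = (2·1 + 1·0; 4·1 + 0·0) = (2, 4)
w3 = Aw2 = (8, 8)
Aw3 = (24, 32)
w3·Aw3 = 8·24 + 8·32 = 448; w3·w3 = 8·8 + 8·8 = 128
λ ≈ 448/128 = 3.50000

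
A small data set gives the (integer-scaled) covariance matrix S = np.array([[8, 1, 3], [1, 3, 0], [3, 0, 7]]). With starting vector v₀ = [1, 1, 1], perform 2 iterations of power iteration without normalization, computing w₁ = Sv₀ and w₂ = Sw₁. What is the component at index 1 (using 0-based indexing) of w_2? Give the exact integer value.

w1 = Sv₀ = (12, 4, 10)
w2 = Sw1 = (130, 24, 106)
The requested component of w2 is 24.

24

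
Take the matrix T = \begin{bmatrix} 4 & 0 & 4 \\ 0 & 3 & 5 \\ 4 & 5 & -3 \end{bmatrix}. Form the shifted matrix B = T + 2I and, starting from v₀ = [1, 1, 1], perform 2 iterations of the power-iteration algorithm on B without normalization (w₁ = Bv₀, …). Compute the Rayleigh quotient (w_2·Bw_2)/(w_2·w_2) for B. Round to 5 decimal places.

B = T + 2I has rows (6, 0, 4); (0, 5, 5); (4, 5, -1)
w1 = Bv₀ = (6·1 + 0·1 + 4·1; 0·1 + 5·1 + 5·1; 4·1 + 5·1 + (-1)·1) = (10, 10, 8)
w2 = Bw1 = (6·10 + 0·10 + 4·8; 0·10 + 5·10 + 5·8; 4·10 + 5·10 + (-1)·8) = (92, 90, 82)
Bw2 = (880, 860, 736)
w2·Bw2 = 218712; w2·w2 = 23288; μ ≈ 218712/23288 = 9.39162

9.39162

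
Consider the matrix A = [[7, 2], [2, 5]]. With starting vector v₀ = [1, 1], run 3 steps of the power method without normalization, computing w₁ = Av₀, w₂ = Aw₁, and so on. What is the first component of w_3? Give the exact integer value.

645

w1 = Av₀ = (7·1 + 2·1; 2·1 + 5·1) = (9, 7)
w2 = Aw1 = (7·9 + 2·7; 2·9 + 5·7) = (77, 53)
w3 = Aw2 = (645, 419)
The requested component of w3 is 645.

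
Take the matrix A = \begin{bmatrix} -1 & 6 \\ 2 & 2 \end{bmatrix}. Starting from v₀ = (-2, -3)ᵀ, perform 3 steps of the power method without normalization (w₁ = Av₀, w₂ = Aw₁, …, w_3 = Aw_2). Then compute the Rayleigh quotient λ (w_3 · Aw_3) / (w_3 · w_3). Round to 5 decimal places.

λ ≈ 3.80495

w1 = Av₀ = ((-1)·(-2) + 6·(-3); 2·(-2) + 2·(-3)) = (-16, -10)
w2 = Aw1 = ((-1)·(-16) + 6·(-10); 2·(-16) + 2·(-10)) = (-44, -52)
w3 = Aw2 = (-268, -192)
Aw3 = (-884, -920)
w3·Aw3 = (-268)·(-884) + (-192)·(-920) = 413552; w3·w3 = (-268)·(-268) + (-192)·(-192) = 108688
λ ≈ 413552/108688 = 3.80495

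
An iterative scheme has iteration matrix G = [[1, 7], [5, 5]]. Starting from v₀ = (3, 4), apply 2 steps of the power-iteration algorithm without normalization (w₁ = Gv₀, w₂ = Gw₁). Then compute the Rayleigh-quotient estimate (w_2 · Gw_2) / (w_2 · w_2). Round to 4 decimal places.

9.2591

w1 = Gv₀ = (31, 35)
w2 = Gw1 = (276, 330)
Gw2 = (2586, 3030)
w2·Gw2 = 276·2586 + 330·3030 = 1713636; w2·w2 = 276·276 + 330·330 = 185076
λ ≈ 1713636/185076 = 9.2591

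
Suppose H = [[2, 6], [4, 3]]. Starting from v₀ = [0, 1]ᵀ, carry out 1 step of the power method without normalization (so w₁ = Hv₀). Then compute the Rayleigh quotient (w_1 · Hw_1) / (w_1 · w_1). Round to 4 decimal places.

w1 = Hv₀ = (6, 3)
Hw1 = (30, 33)
w1·Hw1 = 6·30 + 3·33 = 279; w1·w1 = 6·6 + 3·3 = 45
λ ≈ 279/45 = 6.2000

λ ≈ 6.2000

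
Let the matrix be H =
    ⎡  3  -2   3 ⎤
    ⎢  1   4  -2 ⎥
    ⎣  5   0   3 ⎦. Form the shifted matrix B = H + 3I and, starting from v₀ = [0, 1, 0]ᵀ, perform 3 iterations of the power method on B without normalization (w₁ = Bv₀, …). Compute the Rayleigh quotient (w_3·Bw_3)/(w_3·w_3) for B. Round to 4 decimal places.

B = H + 3I has rows (6, -2, 3); (1, 7, -2); (5, 0, 6)
w1 = Bv₀ = (6·0 + (-2)·1 + 3·0; 1·0 + 7·1 + (-2)·0; 5·0 + 0·1 + 6·0) = (-2, 7, 0)
w2 = Bw1 = (6·(-2) + (-2)·7 + 3·0; 1·(-2) + 7·7 + (-2)·0; 5·(-2) + 0·7 + 6·0) = (-26, 47, -10)
w3 = Bw2 = (-280, 323, -190)
Bw3 = (-2896, 2361, -2540)
w3·Bw3 = 2056083; w3·w3 = 218829; μ ≈ 2056083/218829 = 9.3958

μ ≈ 9.3958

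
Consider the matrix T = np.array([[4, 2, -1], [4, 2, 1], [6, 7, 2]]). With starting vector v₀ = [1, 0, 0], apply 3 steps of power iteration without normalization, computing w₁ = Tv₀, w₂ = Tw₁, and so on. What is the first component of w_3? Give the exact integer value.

w1 = Tv₀ = (4·1 + 2·0 + (-1)·0; 4·1 + 2·0 + 1·0; 6·1 + 7·0 + 2·0) = (4, 4, 6)
w2 = Tw1 = (4·4 + 2·4 + (-1)·6; 4·4 + 2·4 + 1·6; 6·4 + 7·4 + 2·6) = (18, 30, 64)
w3 = Tw2 = (68, 196, 446)
The requested component of w3 is 68.

68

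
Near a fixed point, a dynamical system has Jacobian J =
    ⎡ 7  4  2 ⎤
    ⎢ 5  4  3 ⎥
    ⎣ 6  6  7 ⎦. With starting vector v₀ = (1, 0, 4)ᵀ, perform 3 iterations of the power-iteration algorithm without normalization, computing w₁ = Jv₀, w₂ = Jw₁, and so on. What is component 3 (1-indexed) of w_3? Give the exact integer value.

w1 = Jv₀ = (15, 17, 34)
w2 = Jw1 = (241, 245, 430)
w3 = Jw2 = (3527, 3475, 5926)
The requested component of w3 is 5926.

5926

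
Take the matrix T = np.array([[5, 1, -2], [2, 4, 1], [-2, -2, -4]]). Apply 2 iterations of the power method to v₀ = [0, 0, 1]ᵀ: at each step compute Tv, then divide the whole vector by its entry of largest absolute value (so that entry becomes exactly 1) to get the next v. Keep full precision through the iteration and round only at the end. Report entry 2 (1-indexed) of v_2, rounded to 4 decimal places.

-0.2222

Tv0 = (-2.00000, 1.00000, -4.00000); divide by -4.00000 → v1 = (0.50000, -0.25000, 1.00000)
Tv1 = (0.25000, 1.00000, -4.50000); divide by -4.50000 → v2 = (-0.05556, -0.22222, 1.00000)
Requested entry of v2: -4/18 = -0.2222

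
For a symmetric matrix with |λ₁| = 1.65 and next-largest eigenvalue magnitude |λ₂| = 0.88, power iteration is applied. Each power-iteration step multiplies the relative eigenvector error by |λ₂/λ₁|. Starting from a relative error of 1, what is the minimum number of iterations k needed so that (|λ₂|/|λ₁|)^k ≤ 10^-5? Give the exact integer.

19

|λ₂/λ₁| = 0.88/1.65 = 0.53333
Need k ≥ ln(10^-5) / ln(0.53333) = -11.5129 / -0.6286 ≈ 18.315
Smallest integer k satisfying the bound: 19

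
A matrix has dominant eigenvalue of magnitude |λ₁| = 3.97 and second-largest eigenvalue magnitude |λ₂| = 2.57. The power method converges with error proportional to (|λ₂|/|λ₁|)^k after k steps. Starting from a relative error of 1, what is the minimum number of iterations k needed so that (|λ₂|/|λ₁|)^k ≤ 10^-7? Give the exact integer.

38

|λ₂/λ₁| = 2.57/3.97 = 0.64736
Need k ≥ ln(10^-7) / ln(0.64736) = -16.1181 / -0.4349 ≈ 37.065
Smallest integer k satisfying the bound: 38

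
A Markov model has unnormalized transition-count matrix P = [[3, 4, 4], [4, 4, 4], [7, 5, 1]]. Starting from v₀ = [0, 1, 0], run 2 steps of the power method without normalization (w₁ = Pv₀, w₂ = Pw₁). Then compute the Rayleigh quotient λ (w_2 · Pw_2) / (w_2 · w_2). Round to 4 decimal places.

11.9346

w1 = Pv₀ = (3·0 + 4·1 + 4·0; 4·0 + 4·1 + 4·0; 7·0 + 5·1 + 1·0) = (4, 4, 5)
w2 = Pw1 = (3·4 + 4·4 + 4·5; 4·4 + 4·4 + 4·5; 7·4 + 5·4 + 1·5) = (48, 52, 53)
Pw2 = (564, 612, 649)
w2·Pw2 = 48·564 + 52·612 + 53·649 = 93293; w2·w2 = 48·48 + 52·52 + 53·53 = 7817
λ ≈ 93293/7817 = 11.9346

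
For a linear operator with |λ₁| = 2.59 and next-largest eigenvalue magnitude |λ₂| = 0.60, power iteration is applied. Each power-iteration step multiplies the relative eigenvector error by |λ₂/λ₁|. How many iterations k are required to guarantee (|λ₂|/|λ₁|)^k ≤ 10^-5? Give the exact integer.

|λ₂/λ₁| = 0.60/2.59 = 0.23166
Need k ≥ ln(10^-5) / ln(0.23166) = -11.5129 / -1.4625 ≈ 7.872
Smallest integer k satisfying the bound: 8

8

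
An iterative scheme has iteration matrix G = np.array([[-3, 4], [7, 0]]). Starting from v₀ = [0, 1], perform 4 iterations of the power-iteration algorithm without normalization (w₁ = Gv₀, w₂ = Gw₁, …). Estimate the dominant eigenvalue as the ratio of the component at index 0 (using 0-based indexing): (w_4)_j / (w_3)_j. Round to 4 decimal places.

w1 = Gv₀ = (4, 0)
w2 = Gw1 = (-12, 28)
w3 = Gw2 = (148, -84)
w4 = Gw3 = (-780, 1036)
Ratio at component: -780 / 148 = -5.2703

λ ≈ -5.2703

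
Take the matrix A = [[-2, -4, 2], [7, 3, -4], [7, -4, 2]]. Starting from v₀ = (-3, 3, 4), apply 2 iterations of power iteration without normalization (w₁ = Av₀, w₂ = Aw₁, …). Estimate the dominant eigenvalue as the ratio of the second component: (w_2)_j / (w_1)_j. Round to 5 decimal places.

λ ≈ -1.07143

w1 = Av₀ = ((-2)·(-3) + (-4)·3 + 2·4; 7·(-3) + 3·3 + (-4)·4; 7·(-3) + (-4)·3 + 2·4) = (2, -28, -25)
w2 = Aw1 = ((-2)·2 + (-4)·(-28) + 2·(-25); 7·2 + 3·(-28) + (-4)·(-25); 7·2 + (-4)·(-28) + 2·(-25)) = (58, 30, 76)
Ratio at component: 30 / -28 = -1.07143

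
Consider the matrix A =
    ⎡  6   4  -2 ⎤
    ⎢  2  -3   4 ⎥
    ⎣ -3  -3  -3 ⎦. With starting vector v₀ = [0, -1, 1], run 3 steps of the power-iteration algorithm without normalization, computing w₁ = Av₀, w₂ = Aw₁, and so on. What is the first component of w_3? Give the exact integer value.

w1 = Av₀ = (6·0 + 4·(-1) + (-2)·1; 2·0 + (-3)·(-1) + 4·1; (-3)·0 + (-3)·(-1) + (-3)·1) = (-6, 7, 0)
w2 = Aw1 = (6·(-6) + 4·7 + (-2)·0; 2·(-6) + (-3)·7 + 4·0; (-3)·(-6) + (-3)·7 + (-3)·0) = (-8, -33, -3)
w3 = Aw2 = (-174, 71, 132)
The requested component of w3 is -174.

-174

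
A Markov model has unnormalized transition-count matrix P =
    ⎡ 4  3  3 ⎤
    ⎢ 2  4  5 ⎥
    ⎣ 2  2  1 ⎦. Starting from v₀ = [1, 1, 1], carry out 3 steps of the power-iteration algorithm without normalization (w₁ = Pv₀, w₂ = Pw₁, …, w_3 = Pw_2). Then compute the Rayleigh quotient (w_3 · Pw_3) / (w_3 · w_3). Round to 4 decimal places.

w1 = Pv₀ = (10, 11, 5)
w2 = Pw1 = (88, 89, 47)
w3 = Pw2 = (760, 767, 401)
Pw3 = (6544, 6593, 3455)
w3·Pw3 = 760·6544 + 767·6593 + 401·3455 = 11415726; w3·w3 = 760·760 + 767·767 + 401·401 = 1326690
λ ≈ 11415726/1326690 = 8.6047

8.6047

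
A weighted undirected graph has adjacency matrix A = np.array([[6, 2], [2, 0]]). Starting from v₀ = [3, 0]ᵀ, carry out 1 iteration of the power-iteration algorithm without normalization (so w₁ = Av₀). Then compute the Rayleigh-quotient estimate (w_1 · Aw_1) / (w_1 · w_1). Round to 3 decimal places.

6.600

w1 = Av₀ = (18, 6)
Aw1 = (120, 36)
w1·Aw1 = 18·120 + 6·36 = 2376; w1·w1 = 18·18 + 6·6 = 360
λ ≈ 2376/360 = 6.600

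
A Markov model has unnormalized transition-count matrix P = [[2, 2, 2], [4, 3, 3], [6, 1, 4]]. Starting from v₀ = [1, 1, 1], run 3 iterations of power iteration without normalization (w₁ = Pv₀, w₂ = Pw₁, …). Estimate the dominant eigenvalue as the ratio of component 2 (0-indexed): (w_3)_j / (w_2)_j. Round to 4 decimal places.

w1 = Pv₀ = (2·1 + 2·1 + 2·1; 4·1 + 3·1 + 3·1; 6·1 + 1·1 + 4·1) = (6, 10, 11)
w2 = Pw1 = (2·6 + 2·10 + 2·11; 4·6 + 3·10 + 3·11; 6·6 + 1·10 + 4·11) = (54, 87, 90)
w3 = Pw2 = (462, 747, 771)
Ratio at component: 771 / 90 = 8.5667

8.5667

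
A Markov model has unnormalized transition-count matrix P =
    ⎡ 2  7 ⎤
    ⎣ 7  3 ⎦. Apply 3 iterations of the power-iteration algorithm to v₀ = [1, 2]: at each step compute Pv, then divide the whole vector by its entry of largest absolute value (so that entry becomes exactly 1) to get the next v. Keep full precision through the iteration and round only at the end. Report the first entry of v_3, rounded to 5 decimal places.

0.99163

Pv0 = (16.000000, 13.000000); divide by 16.000000 → v1 = (1.000000, 0.812500)
Pv1 = (7.687500, 9.437500); divide by 9.437500 → v2 = (0.814570, 1.000000)
Pv2 = (8.629139, 8.701987); divide by 8.701987 → v3 = (0.991629, 1.000000)
Requested entry of v3: 1303/1314 = 0.99163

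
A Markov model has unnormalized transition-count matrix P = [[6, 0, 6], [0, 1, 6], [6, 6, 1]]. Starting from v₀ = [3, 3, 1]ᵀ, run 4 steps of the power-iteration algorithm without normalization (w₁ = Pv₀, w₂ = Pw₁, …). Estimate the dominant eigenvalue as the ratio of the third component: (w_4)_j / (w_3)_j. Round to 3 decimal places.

w1 = Pv₀ = (6·3 + 0·3 + 6·1; 0·3 + 1·3 + 6·1; 6·3 + 6·3 + 1·1) = (24, 9, 37)
w2 = Pw1 = (6·24 + 0·9 + 6·37; 0·24 + 1·9 + 6·37; 6·24 + 6·9 + 1·37) = (366, 231, 235)
w3 = Pw2 = (3606, 1641, 3817)
w4 = Pw3 = (44538, 24543, 35299)
Ratio at component: 35299 / 3817 = 9.248

λ ≈ 9.248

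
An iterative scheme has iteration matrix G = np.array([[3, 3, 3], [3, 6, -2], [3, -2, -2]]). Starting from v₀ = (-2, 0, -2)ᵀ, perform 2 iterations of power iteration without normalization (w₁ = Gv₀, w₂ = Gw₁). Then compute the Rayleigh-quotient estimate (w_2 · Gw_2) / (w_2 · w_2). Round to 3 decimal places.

λ ≈ 6.522

w1 = Gv₀ = (3·(-2) + 3·0 + 3·(-2); 3·(-2) + 6·0 + (-2)·(-2); 3·(-2) + (-2)·0 + (-2)·(-2)) = (-12, -2, -2)
w2 = Gw1 = (3·(-12) + 3·(-2) + 3·(-2); 3·(-12) + 6·(-2) + (-2)·(-2); 3·(-12) + (-2)·(-2) + (-2)·(-2)) = (-48, -44, -28)
Gw2 = (-360, -352, 0)
w2·Gw2 = (-48)·(-360) + (-44)·(-352) + (-28)·0 = 32768; w2·w2 = (-48)·(-48) + (-44)·(-44) + (-28)·(-28) = 5024
λ ≈ 32768/5024 = 6.522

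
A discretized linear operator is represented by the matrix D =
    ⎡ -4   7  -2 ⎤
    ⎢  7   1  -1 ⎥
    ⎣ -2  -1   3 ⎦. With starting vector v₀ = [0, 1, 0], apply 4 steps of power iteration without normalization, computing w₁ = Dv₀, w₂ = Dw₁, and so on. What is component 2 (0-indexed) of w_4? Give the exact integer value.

-1075

w1 = Dv₀ = ((-4)·0 + 7·1 + (-2)·0; 7·0 + 1·1 + (-1)·0; (-2)·0 + (-1)·1 + 3·0) = (7, 1, -1)
w2 = Dw1 = ((-4)·7 + 7·1 + (-2)·(-1); 7·7 + 1·1 + (-1)·(-1); (-2)·7 + (-1)·1 + 3·(-1)) = (-19, 51, -18)
w3 = Dw2 = (469, -64, -67)
w4 = Dw3 = (-2190, 3286, -1075)
The requested component of w4 is -1075.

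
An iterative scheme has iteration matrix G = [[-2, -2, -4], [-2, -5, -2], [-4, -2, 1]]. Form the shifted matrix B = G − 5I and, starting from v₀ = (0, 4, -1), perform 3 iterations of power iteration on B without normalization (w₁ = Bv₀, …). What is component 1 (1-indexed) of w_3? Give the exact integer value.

B = G − 5I has rows (-7, -2, -4); (-2, -10, -2); (-4, -2, -4)
w1 = Bv₀ = (-4, -38, -4)
w2 = Bw1 = (120, 396, 108)
w3 = Bw2 = (-2064, -4416, -1704)
Requested component of w3: -2064

-2064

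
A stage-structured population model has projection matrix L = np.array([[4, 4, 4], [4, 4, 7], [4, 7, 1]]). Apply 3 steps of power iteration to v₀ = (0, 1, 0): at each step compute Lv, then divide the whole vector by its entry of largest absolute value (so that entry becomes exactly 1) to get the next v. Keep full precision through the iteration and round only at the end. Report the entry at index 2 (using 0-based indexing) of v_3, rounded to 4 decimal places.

Lv0 = (4.00000, 4.00000, 7.00000); divide by 7.00000 → v1 = (0.57143, 0.57143, 1.00000)
Lv1 = (8.57143, 11.57143, 7.28571); divide by 11.57143 → v2 = (0.74074, 1.00000, 0.62963)
Lv2 = (9.48148, 11.37037, 10.59259); divide by 11.37037 → v3 = (0.83388, 1.00000, 0.93160)
Requested entry of v3: 858/921 = 0.9316

0.9316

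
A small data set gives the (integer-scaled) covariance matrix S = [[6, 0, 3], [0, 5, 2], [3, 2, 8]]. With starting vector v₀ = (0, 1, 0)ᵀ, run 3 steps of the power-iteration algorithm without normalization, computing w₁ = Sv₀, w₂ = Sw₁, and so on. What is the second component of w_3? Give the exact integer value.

w1 = Sv₀ = (0, 5, 2)
w2 = Sw1 = (6, 29, 26)
w3 = Sw2 = (114, 197, 284)
The requested component of w3 is 197.

197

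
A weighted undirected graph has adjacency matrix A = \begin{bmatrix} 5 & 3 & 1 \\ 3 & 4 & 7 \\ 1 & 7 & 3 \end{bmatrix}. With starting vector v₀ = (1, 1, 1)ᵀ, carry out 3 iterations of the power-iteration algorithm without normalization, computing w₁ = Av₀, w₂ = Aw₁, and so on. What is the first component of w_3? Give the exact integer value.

1110

w1 = Av₀ = (9, 14, 11)
w2 = Aw1 = (98, 160, 140)
w3 = Aw2 = (1110, 1914, 1638)
The requested component of w3 is 1110.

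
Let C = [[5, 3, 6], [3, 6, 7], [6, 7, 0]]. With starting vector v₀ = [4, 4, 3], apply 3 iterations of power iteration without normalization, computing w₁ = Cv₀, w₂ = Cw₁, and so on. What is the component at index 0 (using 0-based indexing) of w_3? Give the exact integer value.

w1 = Cv₀ = (5·4 + 3·4 + 6·3; 3·4 + 6·4 + 7·3; 6·4 + 7·4 + 0·3) = (50, 57, 52)
w2 = Cw1 = (5·50 + 3·57 + 6·52; 3·50 + 6·57 + 7·52; 6·50 + 7·57 + 0·52) = (733, 856, 699)
w3 = Cw2 = (10427, 12228, 10390)
The requested component of w3 is 10427.

10427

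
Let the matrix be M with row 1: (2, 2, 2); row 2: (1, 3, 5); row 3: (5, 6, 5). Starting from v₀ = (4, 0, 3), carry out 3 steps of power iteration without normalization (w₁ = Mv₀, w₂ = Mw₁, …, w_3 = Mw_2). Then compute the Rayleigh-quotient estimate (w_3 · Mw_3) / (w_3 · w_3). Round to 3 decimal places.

10.937

w1 = Mv₀ = (14, 19, 35)
w2 = Mw1 = (136, 246, 359)
w3 = Mw2 = (1482, 2669, 3951)
Mw3 = (16204, 29244, 43179)
w3·Mw3 = 1482·16204 + 2669·29244 + 3951·43179 = 272666793; w3·w3 = 1482·1482 + 2669·2669 + 3951·3951 = 24930286
λ ≈ 272666793/24930286 = 10.937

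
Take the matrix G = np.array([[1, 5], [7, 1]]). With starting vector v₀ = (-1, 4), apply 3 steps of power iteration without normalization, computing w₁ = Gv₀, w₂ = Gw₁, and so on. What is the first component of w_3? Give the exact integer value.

654

w1 = Gv₀ = (19, -3)
w2 = Gw1 = (4, 130)
w3 = Gw2 = (654, 158)
The requested component of w3 is 654.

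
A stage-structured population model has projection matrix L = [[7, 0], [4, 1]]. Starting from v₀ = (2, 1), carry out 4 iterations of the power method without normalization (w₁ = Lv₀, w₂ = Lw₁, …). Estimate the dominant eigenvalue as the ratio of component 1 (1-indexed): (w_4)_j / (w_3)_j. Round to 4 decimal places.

w1 = Lv₀ = (7·2 + 0·1; 4·2 + 1·1) = (14, 9)
w2 = Lw1 = (7·14 + 0·9; 4·14 + 1·9) = (98, 65)
w3 = Lw2 = (686, 457)
w4 = Lw3 = (4802, 3201)
Ratio at component: 4802 / 686 = 7.0000

7.0000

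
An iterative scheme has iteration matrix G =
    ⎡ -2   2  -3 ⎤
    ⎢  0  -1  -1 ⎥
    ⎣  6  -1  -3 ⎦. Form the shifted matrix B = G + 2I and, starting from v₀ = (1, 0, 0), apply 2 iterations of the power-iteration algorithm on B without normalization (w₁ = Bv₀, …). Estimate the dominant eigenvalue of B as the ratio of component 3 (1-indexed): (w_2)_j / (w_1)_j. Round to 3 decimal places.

B = G + 2I has rows (0, 2, -3); (0, 1, -1); (6, -1, -1)
w1 = Bv₀ = (0, 0, 6)
w2 = Bw1 = (-18, -6, -6)
Ratio: -6/6 = -1.000

μ ≈ -1.000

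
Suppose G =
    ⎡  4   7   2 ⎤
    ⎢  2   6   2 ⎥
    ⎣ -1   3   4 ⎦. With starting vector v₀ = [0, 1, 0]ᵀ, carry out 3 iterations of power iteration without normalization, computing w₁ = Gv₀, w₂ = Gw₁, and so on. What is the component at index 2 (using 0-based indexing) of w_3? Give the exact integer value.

w1 = Gv₀ = (4·0 + 7·1 + 2·0; 2·0 + 6·1 + 2·0; (-1)·0 + 3·1 + 4·0) = (7, 6, 3)
w2 = Gw1 = (4·7 + 7·6 + 2·3; 2·7 + 6·6 + 2·3; (-1)·7 + 3·6 + 4·3) = (76, 56, 23)
w3 = Gw2 = (742, 534, 184)
The requested component of w3 is 184.

184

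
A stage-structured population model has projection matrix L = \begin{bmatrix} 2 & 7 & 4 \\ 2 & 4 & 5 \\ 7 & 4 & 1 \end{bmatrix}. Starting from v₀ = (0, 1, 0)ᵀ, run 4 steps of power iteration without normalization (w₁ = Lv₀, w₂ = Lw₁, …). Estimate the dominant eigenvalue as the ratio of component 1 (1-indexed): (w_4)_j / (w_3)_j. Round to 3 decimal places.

w1 = Lv₀ = (2·0 + 7·1 + 4·0; 2·0 + 4·1 + 5·0; 7·0 + 4·1 + 1·0) = (7, 4, 4)
w2 = Lw1 = (2·7 + 7·4 + 4·4; 2·7 + 4·4 + 5·4; 7·7 + 4·4 + 1·4) = (58, 50, 69)
w3 = Lw2 = (742, 661, 675)
w4 = Lw3 = (8811, 7503, 8513)
Ratio at component: 8811 / 742 = 11.875

11.875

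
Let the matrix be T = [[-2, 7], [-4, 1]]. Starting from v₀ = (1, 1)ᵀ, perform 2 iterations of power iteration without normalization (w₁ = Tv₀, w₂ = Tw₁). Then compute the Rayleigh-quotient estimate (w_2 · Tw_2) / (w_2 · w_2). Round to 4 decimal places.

w1 = Tv₀ = ((-2)·1 + 7·1; (-4)·1 + 1·1) = (5, -3)
w2 = Tw1 = ((-2)·5 + 7·(-3); (-4)·5 + 1·(-3)) = (-31, -23)
Tw2 = (-99, 101)
w2·Tw2 = (-31)·(-99) + (-23)·101 = 746; w2·w2 = (-31)·(-31) + (-23)·(-23) = 1490
λ ≈ 746/1490 = 0.5007

0.5007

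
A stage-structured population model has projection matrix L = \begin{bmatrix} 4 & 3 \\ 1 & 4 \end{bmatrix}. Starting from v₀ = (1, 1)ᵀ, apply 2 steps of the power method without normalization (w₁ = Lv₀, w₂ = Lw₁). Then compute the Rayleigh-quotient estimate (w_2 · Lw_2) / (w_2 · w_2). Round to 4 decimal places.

w1 = Lv₀ = (7, 5)
w2 = Lw1 = (43, 27)
Lw2 = (253, 151)
w2·Lw2 = 43·253 + 27·151 = 14956; w2·w2 = 43·43 + 27·27 = 2578
λ ≈ 14956/2578 = 5.8014

5.8014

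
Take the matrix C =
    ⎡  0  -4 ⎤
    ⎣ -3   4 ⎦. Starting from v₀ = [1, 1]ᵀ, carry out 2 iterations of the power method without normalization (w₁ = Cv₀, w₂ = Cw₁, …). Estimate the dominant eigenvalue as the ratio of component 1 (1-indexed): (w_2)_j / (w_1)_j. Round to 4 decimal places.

w1 = Cv₀ = (0·1 + (-4)·1; (-3)·1 + 4·1) = (-4, 1)
w2 = Cw1 = (0·(-4) + (-4)·1; (-3)·(-4) + 4·1) = (-4, 16)
Ratio at component: -4 / -4 = 1.0000

λ ≈ 1.0000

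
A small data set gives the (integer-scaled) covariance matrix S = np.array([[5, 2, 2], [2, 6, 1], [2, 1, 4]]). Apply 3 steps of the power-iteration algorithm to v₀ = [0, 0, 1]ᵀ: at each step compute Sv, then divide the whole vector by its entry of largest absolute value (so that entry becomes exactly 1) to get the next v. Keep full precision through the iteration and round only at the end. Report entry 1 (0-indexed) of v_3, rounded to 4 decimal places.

Sv0 = (2.00000, 1.00000, 4.00000); divide by 4.00000 → v1 = (0.50000, 0.25000, 1.00000)
Sv1 = (5.00000, 3.50000, 5.25000); divide by 5.25000 → v2 = (0.95238, 0.66667, 1.00000)
Sv2 = (8.09524, 6.90476, 6.57143); divide by 8.09524 → v3 = (1.00000, 0.85294, 0.81176)
Requested entry of v3: 145/170 = 0.8529

0.8529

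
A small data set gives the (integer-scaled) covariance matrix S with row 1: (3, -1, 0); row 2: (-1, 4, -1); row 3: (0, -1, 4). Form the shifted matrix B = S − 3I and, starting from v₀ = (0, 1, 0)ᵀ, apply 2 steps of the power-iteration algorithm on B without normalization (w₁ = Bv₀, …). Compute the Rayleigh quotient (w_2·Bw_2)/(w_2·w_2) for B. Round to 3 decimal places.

μ ≈ 2.214

B = S − 3I has rows (0, -1, 0); (-1, 1, -1); (0, -1, 1)
w1 = Bv₀ = (0·0 + (-1)·1 + 0·0; (-1)·0 + 1·1 + (-1)·0; 0·0 + (-1)·1 + 1·0) = (-1, 1, -1)
w2 = Bw1 = (0·(-1) + (-1)·1 + 0·(-1); (-1)·(-1) + 1·1 + (-1)·(-1); 0·(-1) + (-1)·1 + 1·(-1)) = (-1, 3, -2)
Bw2 = (-3, 6, -5)
w2·Bw2 = 31; w2·w2 = 14; μ ≈ 31/14 = 2.214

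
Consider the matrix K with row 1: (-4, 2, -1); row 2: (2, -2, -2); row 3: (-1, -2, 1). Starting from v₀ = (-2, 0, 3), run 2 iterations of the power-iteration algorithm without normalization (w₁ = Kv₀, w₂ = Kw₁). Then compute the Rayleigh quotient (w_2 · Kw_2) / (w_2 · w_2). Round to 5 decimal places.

-4.21239

w1 = Kv₀ = ((-4)·(-2) + 2·0 + (-1)·3; 2·(-2) + (-2)·0 + (-2)·3; (-1)·(-2) + (-2)·0 + 1·3) = (5, -10, 5)
w2 = Kw1 = ((-4)·5 + 2·(-10) + (-1)·5; 2·5 + (-2)·(-10) + (-2)·5; (-1)·5 + (-2)·(-10) + 1·5) = (-45, 20, 20)
Kw2 = (200, -170, 25)
w2·Kw2 = (-45)·200 + 20·(-170) + 20·25 = -11900; w2·w2 = (-45)·(-45) + 20·20 + 20·20 = 2825
λ ≈ -11900/2825 = -4.21239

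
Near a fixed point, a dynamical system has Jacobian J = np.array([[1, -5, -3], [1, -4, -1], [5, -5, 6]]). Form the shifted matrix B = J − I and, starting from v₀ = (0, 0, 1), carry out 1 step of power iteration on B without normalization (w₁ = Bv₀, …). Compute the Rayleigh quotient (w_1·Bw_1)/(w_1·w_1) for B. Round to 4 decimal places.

B = J − I has rows (0, -5, -3); (1, -5, -1); (5, -5, 5)
w1 = Bv₀ = (0·0 + (-5)·0 + (-3)·1; 1·0 + (-5)·0 + (-1)·1; 5·0 + (-5)·0 + 5·1) = (-3, -1, 5)
Bw1 = (-10, -3, 15)
w1·Bw1 = 108; w1·w1 = 35; μ ≈ 108/35 = 3.0857

μ ≈ 3.0857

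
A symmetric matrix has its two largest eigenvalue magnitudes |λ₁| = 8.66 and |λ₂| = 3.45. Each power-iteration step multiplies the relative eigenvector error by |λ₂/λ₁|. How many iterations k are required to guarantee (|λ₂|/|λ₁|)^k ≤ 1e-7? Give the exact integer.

18

|λ₂/λ₁| = 3.45/8.66 = 0.39838
Need k ≥ ln(1e-7) / ln(0.39838) = -16.1181 / -0.9203 ≈ 17.513
Smallest integer k satisfying the bound: 18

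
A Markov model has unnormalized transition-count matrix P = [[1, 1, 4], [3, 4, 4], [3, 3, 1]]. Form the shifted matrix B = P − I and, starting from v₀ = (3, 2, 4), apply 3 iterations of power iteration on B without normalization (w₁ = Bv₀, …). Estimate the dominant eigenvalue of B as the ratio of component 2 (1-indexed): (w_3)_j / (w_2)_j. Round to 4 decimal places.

B = P − I has rows (0, 1, 4); (3, 3, 4); (3, 3, 0)
w1 = Bv₀ = (18, 31, 15)
w2 = Bw1 = (91, 207, 147)
w3 = Bw2 = (795, 1482, 894)
Ratio: 1482/207 = 7.1594

7.1594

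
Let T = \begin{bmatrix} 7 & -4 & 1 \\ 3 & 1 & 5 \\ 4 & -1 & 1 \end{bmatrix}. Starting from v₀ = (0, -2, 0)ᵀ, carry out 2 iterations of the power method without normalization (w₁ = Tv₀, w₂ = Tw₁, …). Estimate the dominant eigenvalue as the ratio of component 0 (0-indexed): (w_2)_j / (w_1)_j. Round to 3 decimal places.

λ ≈ 8.250

w1 = Tv₀ = (8, -2, 2)
w2 = Tw1 = (66, 32, 36)
Ratio at component: 66 / 8 = 8.250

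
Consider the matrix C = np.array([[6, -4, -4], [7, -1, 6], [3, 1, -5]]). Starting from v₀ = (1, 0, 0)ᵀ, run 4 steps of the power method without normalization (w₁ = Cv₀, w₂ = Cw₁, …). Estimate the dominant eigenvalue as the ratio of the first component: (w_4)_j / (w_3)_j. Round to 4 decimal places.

w1 = Cv₀ = (6, 7, 3)
w2 = Cw1 = (-4, 53, 10)
w3 = Cw2 = (-276, -21, -9)
w4 = Cw3 = (-1536, -1965, -804)
Ratio at component: -1536 / -276 = 5.5652

5.5652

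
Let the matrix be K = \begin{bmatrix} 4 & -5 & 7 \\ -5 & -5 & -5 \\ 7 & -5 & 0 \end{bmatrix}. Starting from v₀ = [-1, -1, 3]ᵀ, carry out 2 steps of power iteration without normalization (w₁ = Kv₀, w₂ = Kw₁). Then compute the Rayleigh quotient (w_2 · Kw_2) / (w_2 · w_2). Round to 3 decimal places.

w1 = Kv₀ = (4·(-1) + (-5)·(-1) + 7·3; (-5)·(-1) + (-5)·(-1) + (-5)·3; 7·(-1) + (-5)·(-1) + 0·3) = (22, -5, -2)
w2 = Kw1 = (4·22 + (-5)·(-5) + 7·(-2); (-5)·22 + (-5)·(-5) + (-5)·(-2); 7·22 + (-5)·(-5) + 0·(-2)) = (99, -75, 179)
Kw2 = (2024, -1015, 1068)
w2·Kw2 = 99·2024 + (-75)·(-1015) + 179·1068 = 467673; w2·w2 = 99·99 + (-75)·(-75) + 179·179 = 47467
λ ≈ 467673/47467 = 9.853

9.853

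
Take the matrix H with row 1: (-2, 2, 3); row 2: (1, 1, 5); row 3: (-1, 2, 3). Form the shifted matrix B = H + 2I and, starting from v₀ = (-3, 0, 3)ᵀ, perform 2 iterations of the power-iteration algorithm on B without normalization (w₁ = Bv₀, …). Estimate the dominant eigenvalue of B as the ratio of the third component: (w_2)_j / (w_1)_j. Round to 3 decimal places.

B = H + 2I has rows (0, 2, 3); (1, 3, 5); (-1, 2, 5)
w1 = Bv₀ = (0·(-3) + 2·0 + 3·3; 1·(-3) + 3·0 + 5·3; (-1)·(-3) + 2·0 + 5·3) = (9, 12, 18)
w2 = Bw1 = (0·9 + 2·12 + 3·18; 1·9 + 3·12 + 5·18; (-1)·9 + 2·12 + 5·18) = (78, 135, 105)
Ratio: 105/18 = 5.833

μ ≈ 5.833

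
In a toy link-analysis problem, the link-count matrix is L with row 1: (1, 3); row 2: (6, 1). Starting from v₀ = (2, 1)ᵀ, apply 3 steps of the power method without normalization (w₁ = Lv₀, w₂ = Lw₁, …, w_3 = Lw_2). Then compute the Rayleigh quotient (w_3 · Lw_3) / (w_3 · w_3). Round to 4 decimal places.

4.8493

w1 = Lv₀ = (1·2 + 3·1; 6·2 + 1·1) = (5, 13)
w2 = Lw1 = (1·5 + 3·13; 6·5 + 1·13) = (44, 43)
w3 = Lw2 = (173, 307)
Lw3 = (1094, 1345)
w3·Lw3 = 173·1094 + 307·1345 = 602177; w3·w3 = 173·173 + 307·307 = 124178
λ ≈ 602177/124178 = 4.8493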